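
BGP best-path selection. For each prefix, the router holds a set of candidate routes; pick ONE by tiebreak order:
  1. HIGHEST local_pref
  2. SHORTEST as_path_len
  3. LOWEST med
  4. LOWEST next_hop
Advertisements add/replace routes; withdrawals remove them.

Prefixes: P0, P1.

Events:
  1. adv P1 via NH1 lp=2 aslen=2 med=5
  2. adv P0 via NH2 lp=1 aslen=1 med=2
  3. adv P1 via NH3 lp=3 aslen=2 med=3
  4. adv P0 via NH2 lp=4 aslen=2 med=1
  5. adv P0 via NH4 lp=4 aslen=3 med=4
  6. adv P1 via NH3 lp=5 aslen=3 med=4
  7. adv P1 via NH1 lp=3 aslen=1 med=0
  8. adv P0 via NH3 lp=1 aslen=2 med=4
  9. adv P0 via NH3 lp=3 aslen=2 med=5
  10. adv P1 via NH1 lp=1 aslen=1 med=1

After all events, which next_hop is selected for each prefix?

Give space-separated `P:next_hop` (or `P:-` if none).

Answer: P0:NH2 P1:NH3

Derivation:
Op 1: best P0=- P1=NH1
Op 2: best P0=NH2 P1=NH1
Op 3: best P0=NH2 P1=NH3
Op 4: best P0=NH2 P1=NH3
Op 5: best P0=NH2 P1=NH3
Op 6: best P0=NH2 P1=NH3
Op 7: best P0=NH2 P1=NH3
Op 8: best P0=NH2 P1=NH3
Op 9: best P0=NH2 P1=NH3
Op 10: best P0=NH2 P1=NH3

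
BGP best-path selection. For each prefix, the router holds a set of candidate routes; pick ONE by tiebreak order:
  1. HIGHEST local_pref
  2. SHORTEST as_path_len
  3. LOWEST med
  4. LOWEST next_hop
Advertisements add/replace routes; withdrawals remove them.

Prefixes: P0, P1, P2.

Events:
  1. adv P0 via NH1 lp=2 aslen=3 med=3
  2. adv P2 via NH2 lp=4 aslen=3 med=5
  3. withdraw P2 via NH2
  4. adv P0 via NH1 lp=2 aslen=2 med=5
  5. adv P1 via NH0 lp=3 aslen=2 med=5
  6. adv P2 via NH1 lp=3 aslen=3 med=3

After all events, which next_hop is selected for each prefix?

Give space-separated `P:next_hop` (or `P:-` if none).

Answer: P0:NH1 P1:NH0 P2:NH1

Derivation:
Op 1: best P0=NH1 P1=- P2=-
Op 2: best P0=NH1 P1=- P2=NH2
Op 3: best P0=NH1 P1=- P2=-
Op 4: best P0=NH1 P1=- P2=-
Op 5: best P0=NH1 P1=NH0 P2=-
Op 6: best P0=NH1 P1=NH0 P2=NH1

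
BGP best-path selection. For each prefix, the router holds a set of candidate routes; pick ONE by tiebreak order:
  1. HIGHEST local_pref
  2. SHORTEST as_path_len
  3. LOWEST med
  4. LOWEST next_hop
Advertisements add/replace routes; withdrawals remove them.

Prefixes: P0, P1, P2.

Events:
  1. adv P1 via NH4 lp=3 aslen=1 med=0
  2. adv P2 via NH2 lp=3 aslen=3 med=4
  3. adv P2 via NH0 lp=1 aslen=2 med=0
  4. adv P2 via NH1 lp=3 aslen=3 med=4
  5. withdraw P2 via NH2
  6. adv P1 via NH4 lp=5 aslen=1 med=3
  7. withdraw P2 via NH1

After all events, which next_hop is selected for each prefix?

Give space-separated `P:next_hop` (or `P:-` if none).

Answer: P0:- P1:NH4 P2:NH0

Derivation:
Op 1: best P0=- P1=NH4 P2=-
Op 2: best P0=- P1=NH4 P2=NH2
Op 3: best P0=- P1=NH4 P2=NH2
Op 4: best P0=- P1=NH4 P2=NH1
Op 5: best P0=- P1=NH4 P2=NH1
Op 6: best P0=- P1=NH4 P2=NH1
Op 7: best P0=- P1=NH4 P2=NH0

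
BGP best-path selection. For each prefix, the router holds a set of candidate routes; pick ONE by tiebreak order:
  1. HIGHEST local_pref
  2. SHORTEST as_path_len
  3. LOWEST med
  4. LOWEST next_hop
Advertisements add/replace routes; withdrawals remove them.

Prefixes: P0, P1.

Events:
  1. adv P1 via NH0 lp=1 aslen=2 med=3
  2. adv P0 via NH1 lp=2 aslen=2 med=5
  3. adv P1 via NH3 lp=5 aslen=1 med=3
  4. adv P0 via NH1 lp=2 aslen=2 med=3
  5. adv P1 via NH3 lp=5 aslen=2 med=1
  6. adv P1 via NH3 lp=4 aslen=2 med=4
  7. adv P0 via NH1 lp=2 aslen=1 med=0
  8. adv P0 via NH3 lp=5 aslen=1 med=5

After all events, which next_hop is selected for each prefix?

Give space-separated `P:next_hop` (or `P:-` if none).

Answer: P0:NH3 P1:NH3

Derivation:
Op 1: best P0=- P1=NH0
Op 2: best P0=NH1 P1=NH0
Op 3: best P0=NH1 P1=NH3
Op 4: best P0=NH1 P1=NH3
Op 5: best P0=NH1 P1=NH3
Op 6: best P0=NH1 P1=NH3
Op 7: best P0=NH1 P1=NH3
Op 8: best P0=NH3 P1=NH3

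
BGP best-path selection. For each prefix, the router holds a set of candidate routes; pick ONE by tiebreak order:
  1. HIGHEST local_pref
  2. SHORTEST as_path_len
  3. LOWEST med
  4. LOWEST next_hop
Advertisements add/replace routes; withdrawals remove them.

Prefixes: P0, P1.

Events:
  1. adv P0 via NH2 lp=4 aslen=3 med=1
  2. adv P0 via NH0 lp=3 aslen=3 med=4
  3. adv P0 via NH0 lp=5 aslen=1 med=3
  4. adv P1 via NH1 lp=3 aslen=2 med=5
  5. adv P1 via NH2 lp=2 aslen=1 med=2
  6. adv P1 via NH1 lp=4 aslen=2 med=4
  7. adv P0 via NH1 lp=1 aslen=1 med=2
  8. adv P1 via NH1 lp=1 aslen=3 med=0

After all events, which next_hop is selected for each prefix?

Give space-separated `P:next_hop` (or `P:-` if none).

Op 1: best P0=NH2 P1=-
Op 2: best P0=NH2 P1=-
Op 3: best P0=NH0 P1=-
Op 4: best P0=NH0 P1=NH1
Op 5: best P0=NH0 P1=NH1
Op 6: best P0=NH0 P1=NH1
Op 7: best P0=NH0 P1=NH1
Op 8: best P0=NH0 P1=NH2

Answer: P0:NH0 P1:NH2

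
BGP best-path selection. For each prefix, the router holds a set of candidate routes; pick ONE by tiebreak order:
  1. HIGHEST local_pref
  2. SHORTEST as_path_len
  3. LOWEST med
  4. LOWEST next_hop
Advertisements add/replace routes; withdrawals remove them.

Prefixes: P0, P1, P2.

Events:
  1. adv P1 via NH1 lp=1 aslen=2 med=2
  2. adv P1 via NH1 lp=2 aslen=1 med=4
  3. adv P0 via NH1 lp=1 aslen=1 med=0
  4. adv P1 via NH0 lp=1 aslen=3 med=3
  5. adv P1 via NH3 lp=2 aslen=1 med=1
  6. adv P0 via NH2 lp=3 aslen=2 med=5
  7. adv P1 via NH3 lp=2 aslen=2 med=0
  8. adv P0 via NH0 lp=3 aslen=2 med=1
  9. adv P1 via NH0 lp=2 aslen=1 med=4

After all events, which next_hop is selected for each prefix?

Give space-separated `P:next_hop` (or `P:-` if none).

Answer: P0:NH0 P1:NH0 P2:-

Derivation:
Op 1: best P0=- P1=NH1 P2=-
Op 2: best P0=- P1=NH1 P2=-
Op 3: best P0=NH1 P1=NH1 P2=-
Op 4: best P0=NH1 P1=NH1 P2=-
Op 5: best P0=NH1 P1=NH3 P2=-
Op 6: best P0=NH2 P1=NH3 P2=-
Op 7: best P0=NH2 P1=NH1 P2=-
Op 8: best P0=NH0 P1=NH1 P2=-
Op 9: best P0=NH0 P1=NH0 P2=-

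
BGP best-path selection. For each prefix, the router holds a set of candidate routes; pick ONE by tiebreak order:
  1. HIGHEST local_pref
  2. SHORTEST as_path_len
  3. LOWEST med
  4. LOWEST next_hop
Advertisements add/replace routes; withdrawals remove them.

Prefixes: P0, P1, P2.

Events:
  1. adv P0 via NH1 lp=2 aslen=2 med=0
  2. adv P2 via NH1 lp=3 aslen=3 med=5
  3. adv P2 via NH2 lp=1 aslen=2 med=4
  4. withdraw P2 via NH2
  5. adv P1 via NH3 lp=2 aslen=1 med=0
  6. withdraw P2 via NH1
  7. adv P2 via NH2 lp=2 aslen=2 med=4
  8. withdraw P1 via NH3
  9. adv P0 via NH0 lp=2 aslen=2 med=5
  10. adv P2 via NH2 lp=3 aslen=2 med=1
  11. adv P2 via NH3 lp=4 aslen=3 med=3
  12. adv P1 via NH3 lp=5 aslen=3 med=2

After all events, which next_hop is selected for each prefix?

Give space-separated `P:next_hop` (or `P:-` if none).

Answer: P0:NH1 P1:NH3 P2:NH3

Derivation:
Op 1: best P0=NH1 P1=- P2=-
Op 2: best P0=NH1 P1=- P2=NH1
Op 3: best P0=NH1 P1=- P2=NH1
Op 4: best P0=NH1 P1=- P2=NH1
Op 5: best P0=NH1 P1=NH3 P2=NH1
Op 6: best P0=NH1 P1=NH3 P2=-
Op 7: best P0=NH1 P1=NH3 P2=NH2
Op 8: best P0=NH1 P1=- P2=NH2
Op 9: best P0=NH1 P1=- P2=NH2
Op 10: best P0=NH1 P1=- P2=NH2
Op 11: best P0=NH1 P1=- P2=NH3
Op 12: best P0=NH1 P1=NH3 P2=NH3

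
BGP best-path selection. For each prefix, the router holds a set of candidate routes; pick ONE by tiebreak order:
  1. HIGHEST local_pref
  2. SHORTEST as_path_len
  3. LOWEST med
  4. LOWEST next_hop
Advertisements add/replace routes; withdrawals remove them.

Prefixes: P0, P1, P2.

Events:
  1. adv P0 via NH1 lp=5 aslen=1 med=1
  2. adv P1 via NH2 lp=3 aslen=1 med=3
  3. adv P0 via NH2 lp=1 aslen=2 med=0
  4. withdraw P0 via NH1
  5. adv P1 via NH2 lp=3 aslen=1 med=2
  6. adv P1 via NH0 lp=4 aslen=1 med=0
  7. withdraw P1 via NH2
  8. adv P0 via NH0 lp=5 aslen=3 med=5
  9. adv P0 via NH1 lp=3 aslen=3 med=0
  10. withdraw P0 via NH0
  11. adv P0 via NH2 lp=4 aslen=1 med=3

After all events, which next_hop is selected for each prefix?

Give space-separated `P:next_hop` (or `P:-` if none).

Answer: P0:NH2 P1:NH0 P2:-

Derivation:
Op 1: best P0=NH1 P1=- P2=-
Op 2: best P0=NH1 P1=NH2 P2=-
Op 3: best P0=NH1 P1=NH2 P2=-
Op 4: best P0=NH2 P1=NH2 P2=-
Op 5: best P0=NH2 P1=NH2 P2=-
Op 6: best P0=NH2 P1=NH0 P2=-
Op 7: best P0=NH2 P1=NH0 P2=-
Op 8: best P0=NH0 P1=NH0 P2=-
Op 9: best P0=NH0 P1=NH0 P2=-
Op 10: best P0=NH1 P1=NH0 P2=-
Op 11: best P0=NH2 P1=NH0 P2=-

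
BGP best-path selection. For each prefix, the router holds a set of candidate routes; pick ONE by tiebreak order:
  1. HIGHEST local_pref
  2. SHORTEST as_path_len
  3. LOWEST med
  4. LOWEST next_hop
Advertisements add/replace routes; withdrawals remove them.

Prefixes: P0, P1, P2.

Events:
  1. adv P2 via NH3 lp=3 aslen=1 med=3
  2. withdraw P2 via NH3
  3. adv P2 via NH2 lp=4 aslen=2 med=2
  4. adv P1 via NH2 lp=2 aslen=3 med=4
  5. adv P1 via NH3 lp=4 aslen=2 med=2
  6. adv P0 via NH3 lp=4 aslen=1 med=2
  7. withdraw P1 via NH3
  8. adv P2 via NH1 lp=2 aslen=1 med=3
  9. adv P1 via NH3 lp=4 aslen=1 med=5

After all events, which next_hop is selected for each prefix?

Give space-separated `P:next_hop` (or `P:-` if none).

Op 1: best P0=- P1=- P2=NH3
Op 2: best P0=- P1=- P2=-
Op 3: best P0=- P1=- P2=NH2
Op 4: best P0=- P1=NH2 P2=NH2
Op 5: best P0=- P1=NH3 P2=NH2
Op 6: best P0=NH3 P1=NH3 P2=NH2
Op 7: best P0=NH3 P1=NH2 P2=NH2
Op 8: best P0=NH3 P1=NH2 P2=NH2
Op 9: best P0=NH3 P1=NH3 P2=NH2

Answer: P0:NH3 P1:NH3 P2:NH2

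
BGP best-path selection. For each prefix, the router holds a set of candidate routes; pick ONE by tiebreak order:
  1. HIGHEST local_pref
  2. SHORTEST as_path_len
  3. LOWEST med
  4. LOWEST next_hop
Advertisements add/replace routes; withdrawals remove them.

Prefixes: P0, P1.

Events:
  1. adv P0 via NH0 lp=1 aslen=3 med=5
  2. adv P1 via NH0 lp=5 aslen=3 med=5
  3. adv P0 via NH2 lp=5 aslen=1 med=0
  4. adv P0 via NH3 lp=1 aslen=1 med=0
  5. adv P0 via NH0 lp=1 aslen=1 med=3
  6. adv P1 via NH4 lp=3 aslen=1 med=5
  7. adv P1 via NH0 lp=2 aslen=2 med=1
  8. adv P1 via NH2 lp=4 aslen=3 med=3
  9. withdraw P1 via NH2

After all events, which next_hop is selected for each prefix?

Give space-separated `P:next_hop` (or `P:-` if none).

Answer: P0:NH2 P1:NH4

Derivation:
Op 1: best P0=NH0 P1=-
Op 2: best P0=NH0 P1=NH0
Op 3: best P0=NH2 P1=NH0
Op 4: best P0=NH2 P1=NH0
Op 5: best P0=NH2 P1=NH0
Op 6: best P0=NH2 P1=NH0
Op 7: best P0=NH2 P1=NH4
Op 8: best P0=NH2 P1=NH2
Op 9: best P0=NH2 P1=NH4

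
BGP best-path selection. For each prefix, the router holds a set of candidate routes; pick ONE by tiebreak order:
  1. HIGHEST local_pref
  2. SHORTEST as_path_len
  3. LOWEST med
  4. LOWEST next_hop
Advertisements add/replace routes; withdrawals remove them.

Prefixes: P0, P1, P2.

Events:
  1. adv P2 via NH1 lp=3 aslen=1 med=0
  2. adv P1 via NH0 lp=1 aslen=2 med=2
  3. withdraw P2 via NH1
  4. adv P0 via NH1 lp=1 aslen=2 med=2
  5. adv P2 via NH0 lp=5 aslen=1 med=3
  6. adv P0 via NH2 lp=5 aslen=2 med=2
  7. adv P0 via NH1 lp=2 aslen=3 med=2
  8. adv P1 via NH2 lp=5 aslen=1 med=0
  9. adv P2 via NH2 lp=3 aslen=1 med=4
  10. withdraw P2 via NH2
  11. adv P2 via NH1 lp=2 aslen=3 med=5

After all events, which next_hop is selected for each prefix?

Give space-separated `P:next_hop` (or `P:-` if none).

Op 1: best P0=- P1=- P2=NH1
Op 2: best P0=- P1=NH0 P2=NH1
Op 3: best P0=- P1=NH0 P2=-
Op 4: best P0=NH1 P1=NH0 P2=-
Op 5: best P0=NH1 P1=NH0 P2=NH0
Op 6: best P0=NH2 P1=NH0 P2=NH0
Op 7: best P0=NH2 P1=NH0 P2=NH0
Op 8: best P0=NH2 P1=NH2 P2=NH0
Op 9: best P0=NH2 P1=NH2 P2=NH0
Op 10: best P0=NH2 P1=NH2 P2=NH0
Op 11: best P0=NH2 P1=NH2 P2=NH0

Answer: P0:NH2 P1:NH2 P2:NH0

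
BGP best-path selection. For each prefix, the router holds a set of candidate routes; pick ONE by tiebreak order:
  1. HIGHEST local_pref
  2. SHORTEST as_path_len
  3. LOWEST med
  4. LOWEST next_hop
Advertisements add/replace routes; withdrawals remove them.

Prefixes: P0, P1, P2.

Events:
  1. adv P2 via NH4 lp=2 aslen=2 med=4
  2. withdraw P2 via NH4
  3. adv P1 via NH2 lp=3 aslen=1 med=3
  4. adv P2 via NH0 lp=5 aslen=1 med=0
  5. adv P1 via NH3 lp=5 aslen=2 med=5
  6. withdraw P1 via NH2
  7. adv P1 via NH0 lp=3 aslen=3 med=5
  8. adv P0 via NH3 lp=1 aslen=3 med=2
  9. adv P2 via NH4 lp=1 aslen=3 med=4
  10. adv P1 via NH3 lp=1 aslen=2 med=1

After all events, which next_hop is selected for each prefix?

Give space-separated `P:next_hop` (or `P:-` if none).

Answer: P0:NH3 P1:NH0 P2:NH0

Derivation:
Op 1: best P0=- P1=- P2=NH4
Op 2: best P0=- P1=- P2=-
Op 3: best P0=- P1=NH2 P2=-
Op 4: best P0=- P1=NH2 P2=NH0
Op 5: best P0=- P1=NH3 P2=NH0
Op 6: best P0=- P1=NH3 P2=NH0
Op 7: best P0=- P1=NH3 P2=NH0
Op 8: best P0=NH3 P1=NH3 P2=NH0
Op 9: best P0=NH3 P1=NH3 P2=NH0
Op 10: best P0=NH3 P1=NH0 P2=NH0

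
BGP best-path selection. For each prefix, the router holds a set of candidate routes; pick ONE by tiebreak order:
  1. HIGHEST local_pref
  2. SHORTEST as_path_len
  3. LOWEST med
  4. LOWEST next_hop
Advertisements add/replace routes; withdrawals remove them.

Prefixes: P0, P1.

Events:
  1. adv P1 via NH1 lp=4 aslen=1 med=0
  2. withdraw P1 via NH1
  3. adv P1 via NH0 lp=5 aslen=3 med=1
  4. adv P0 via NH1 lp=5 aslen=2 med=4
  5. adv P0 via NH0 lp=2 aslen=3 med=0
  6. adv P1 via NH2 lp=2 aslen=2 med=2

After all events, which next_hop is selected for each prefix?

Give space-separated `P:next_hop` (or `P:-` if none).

Answer: P0:NH1 P1:NH0

Derivation:
Op 1: best P0=- P1=NH1
Op 2: best P0=- P1=-
Op 3: best P0=- P1=NH0
Op 4: best P0=NH1 P1=NH0
Op 5: best P0=NH1 P1=NH0
Op 6: best P0=NH1 P1=NH0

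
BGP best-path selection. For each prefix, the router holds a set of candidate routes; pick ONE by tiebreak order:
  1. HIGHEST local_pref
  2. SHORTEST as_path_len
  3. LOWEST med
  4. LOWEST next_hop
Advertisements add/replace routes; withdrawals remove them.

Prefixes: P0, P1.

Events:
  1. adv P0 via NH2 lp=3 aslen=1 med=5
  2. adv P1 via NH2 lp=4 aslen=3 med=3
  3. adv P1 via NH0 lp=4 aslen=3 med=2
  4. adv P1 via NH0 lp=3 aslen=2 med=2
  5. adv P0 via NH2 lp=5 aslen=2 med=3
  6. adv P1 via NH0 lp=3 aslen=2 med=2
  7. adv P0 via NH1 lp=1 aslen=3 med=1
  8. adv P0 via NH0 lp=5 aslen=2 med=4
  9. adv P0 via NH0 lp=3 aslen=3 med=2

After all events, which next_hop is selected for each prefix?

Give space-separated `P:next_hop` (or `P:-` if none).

Answer: P0:NH2 P1:NH2

Derivation:
Op 1: best P0=NH2 P1=-
Op 2: best P0=NH2 P1=NH2
Op 3: best P0=NH2 P1=NH0
Op 4: best P0=NH2 P1=NH2
Op 5: best P0=NH2 P1=NH2
Op 6: best P0=NH2 P1=NH2
Op 7: best P0=NH2 P1=NH2
Op 8: best P0=NH2 P1=NH2
Op 9: best P0=NH2 P1=NH2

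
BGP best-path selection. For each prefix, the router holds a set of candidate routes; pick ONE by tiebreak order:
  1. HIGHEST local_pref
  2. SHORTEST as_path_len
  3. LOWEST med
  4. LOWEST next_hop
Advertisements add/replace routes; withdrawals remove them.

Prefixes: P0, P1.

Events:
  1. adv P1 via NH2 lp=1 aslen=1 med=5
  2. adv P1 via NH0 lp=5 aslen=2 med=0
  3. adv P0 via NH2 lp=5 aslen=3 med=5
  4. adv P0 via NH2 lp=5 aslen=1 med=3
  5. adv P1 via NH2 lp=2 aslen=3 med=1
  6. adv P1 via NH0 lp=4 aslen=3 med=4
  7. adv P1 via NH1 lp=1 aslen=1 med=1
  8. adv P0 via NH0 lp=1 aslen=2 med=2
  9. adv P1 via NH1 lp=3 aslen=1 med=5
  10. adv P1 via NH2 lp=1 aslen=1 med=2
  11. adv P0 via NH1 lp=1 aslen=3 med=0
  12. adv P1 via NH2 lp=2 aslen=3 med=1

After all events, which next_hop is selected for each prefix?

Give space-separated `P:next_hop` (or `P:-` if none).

Answer: P0:NH2 P1:NH0

Derivation:
Op 1: best P0=- P1=NH2
Op 2: best P0=- P1=NH0
Op 3: best P0=NH2 P1=NH0
Op 4: best P0=NH2 P1=NH0
Op 5: best P0=NH2 P1=NH0
Op 6: best P0=NH2 P1=NH0
Op 7: best P0=NH2 P1=NH0
Op 8: best P0=NH2 P1=NH0
Op 9: best P0=NH2 P1=NH0
Op 10: best P0=NH2 P1=NH0
Op 11: best P0=NH2 P1=NH0
Op 12: best P0=NH2 P1=NH0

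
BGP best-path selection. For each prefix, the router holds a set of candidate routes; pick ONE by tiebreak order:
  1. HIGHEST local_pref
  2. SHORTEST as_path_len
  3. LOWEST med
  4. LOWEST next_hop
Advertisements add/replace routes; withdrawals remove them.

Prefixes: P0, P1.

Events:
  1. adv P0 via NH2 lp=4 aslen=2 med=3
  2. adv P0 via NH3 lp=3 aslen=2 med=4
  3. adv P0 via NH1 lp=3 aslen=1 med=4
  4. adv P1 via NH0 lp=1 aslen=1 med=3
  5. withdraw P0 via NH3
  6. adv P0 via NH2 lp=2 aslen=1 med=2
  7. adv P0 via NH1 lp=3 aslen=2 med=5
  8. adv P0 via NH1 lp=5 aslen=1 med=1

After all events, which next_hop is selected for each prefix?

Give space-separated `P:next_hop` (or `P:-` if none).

Op 1: best P0=NH2 P1=-
Op 2: best P0=NH2 P1=-
Op 3: best P0=NH2 P1=-
Op 4: best P0=NH2 P1=NH0
Op 5: best P0=NH2 P1=NH0
Op 6: best P0=NH1 P1=NH0
Op 7: best P0=NH1 P1=NH0
Op 8: best P0=NH1 P1=NH0

Answer: P0:NH1 P1:NH0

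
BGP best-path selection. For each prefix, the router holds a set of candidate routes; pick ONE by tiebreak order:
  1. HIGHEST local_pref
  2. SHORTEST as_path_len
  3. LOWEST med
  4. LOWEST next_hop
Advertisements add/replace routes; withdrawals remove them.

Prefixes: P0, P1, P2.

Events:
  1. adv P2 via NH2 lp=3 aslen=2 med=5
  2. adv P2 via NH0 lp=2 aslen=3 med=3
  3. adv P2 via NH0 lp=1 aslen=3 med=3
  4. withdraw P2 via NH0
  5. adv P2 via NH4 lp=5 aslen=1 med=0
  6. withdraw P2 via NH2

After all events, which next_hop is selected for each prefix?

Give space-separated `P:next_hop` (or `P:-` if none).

Answer: P0:- P1:- P2:NH4

Derivation:
Op 1: best P0=- P1=- P2=NH2
Op 2: best P0=- P1=- P2=NH2
Op 3: best P0=- P1=- P2=NH2
Op 4: best P0=- P1=- P2=NH2
Op 5: best P0=- P1=- P2=NH4
Op 6: best P0=- P1=- P2=NH4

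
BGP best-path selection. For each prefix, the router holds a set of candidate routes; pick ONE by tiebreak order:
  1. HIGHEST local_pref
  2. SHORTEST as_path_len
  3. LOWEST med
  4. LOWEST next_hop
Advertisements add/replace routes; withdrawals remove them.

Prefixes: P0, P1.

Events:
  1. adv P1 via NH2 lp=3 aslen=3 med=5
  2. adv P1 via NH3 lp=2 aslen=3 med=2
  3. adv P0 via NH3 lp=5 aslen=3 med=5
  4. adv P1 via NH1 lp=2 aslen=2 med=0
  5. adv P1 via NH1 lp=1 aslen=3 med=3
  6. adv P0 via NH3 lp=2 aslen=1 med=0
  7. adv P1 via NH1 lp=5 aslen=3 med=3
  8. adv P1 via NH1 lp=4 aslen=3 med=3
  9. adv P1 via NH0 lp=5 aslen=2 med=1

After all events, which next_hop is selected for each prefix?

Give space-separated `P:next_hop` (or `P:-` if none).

Op 1: best P0=- P1=NH2
Op 2: best P0=- P1=NH2
Op 3: best P0=NH3 P1=NH2
Op 4: best P0=NH3 P1=NH2
Op 5: best P0=NH3 P1=NH2
Op 6: best P0=NH3 P1=NH2
Op 7: best P0=NH3 P1=NH1
Op 8: best P0=NH3 P1=NH1
Op 9: best P0=NH3 P1=NH0

Answer: P0:NH3 P1:NH0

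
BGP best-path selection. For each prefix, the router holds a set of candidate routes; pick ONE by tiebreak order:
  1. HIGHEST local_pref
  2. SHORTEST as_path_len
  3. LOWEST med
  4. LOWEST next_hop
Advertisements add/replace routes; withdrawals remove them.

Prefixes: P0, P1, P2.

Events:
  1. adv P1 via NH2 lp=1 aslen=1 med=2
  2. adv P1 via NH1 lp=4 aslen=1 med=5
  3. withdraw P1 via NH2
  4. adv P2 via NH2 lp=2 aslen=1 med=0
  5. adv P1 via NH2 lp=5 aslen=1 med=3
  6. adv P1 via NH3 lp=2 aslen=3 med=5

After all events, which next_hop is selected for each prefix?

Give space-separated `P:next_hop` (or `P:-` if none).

Op 1: best P0=- P1=NH2 P2=-
Op 2: best P0=- P1=NH1 P2=-
Op 3: best P0=- P1=NH1 P2=-
Op 4: best P0=- P1=NH1 P2=NH2
Op 5: best P0=- P1=NH2 P2=NH2
Op 6: best P0=- P1=NH2 P2=NH2

Answer: P0:- P1:NH2 P2:NH2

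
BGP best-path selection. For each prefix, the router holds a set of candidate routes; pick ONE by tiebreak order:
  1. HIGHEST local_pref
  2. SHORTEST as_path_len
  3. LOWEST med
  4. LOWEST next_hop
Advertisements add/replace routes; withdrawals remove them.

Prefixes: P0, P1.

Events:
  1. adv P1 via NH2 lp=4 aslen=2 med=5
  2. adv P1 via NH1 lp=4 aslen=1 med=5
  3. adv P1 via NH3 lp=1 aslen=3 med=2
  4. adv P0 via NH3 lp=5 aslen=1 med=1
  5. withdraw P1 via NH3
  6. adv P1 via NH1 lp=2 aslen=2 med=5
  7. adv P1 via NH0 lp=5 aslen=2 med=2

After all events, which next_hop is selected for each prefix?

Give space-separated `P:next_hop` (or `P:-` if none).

Op 1: best P0=- P1=NH2
Op 2: best P0=- P1=NH1
Op 3: best P0=- P1=NH1
Op 4: best P0=NH3 P1=NH1
Op 5: best P0=NH3 P1=NH1
Op 6: best P0=NH3 P1=NH2
Op 7: best P0=NH3 P1=NH0

Answer: P0:NH3 P1:NH0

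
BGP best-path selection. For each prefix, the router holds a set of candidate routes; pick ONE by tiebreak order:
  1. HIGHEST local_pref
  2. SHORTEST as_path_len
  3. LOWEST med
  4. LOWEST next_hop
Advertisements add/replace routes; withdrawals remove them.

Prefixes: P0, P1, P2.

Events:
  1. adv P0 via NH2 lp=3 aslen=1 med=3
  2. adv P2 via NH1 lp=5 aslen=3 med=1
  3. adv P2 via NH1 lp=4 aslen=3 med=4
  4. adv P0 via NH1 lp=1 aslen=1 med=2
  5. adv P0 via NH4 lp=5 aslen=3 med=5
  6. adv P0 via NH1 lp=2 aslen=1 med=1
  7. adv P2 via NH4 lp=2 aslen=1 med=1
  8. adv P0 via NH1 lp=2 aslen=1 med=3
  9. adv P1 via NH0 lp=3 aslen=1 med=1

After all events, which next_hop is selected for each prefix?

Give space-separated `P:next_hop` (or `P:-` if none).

Answer: P0:NH4 P1:NH0 P2:NH1

Derivation:
Op 1: best P0=NH2 P1=- P2=-
Op 2: best P0=NH2 P1=- P2=NH1
Op 3: best P0=NH2 P1=- P2=NH1
Op 4: best P0=NH2 P1=- P2=NH1
Op 5: best P0=NH4 P1=- P2=NH1
Op 6: best P0=NH4 P1=- P2=NH1
Op 7: best P0=NH4 P1=- P2=NH1
Op 8: best P0=NH4 P1=- P2=NH1
Op 9: best P0=NH4 P1=NH0 P2=NH1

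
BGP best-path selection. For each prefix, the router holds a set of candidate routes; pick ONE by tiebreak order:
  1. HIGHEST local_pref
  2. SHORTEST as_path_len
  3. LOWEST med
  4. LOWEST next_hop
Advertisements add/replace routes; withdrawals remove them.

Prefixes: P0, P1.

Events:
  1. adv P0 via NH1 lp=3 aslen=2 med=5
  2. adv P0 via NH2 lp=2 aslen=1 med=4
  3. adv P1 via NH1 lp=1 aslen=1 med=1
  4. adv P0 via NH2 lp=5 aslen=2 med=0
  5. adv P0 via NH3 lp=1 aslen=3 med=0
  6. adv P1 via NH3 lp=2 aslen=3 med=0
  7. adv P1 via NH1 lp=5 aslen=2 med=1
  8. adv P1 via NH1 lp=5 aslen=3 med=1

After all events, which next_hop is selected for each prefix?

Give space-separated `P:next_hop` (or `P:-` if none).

Answer: P0:NH2 P1:NH1

Derivation:
Op 1: best P0=NH1 P1=-
Op 2: best P0=NH1 P1=-
Op 3: best P0=NH1 P1=NH1
Op 4: best P0=NH2 P1=NH1
Op 5: best P0=NH2 P1=NH1
Op 6: best P0=NH2 P1=NH3
Op 7: best P0=NH2 P1=NH1
Op 8: best P0=NH2 P1=NH1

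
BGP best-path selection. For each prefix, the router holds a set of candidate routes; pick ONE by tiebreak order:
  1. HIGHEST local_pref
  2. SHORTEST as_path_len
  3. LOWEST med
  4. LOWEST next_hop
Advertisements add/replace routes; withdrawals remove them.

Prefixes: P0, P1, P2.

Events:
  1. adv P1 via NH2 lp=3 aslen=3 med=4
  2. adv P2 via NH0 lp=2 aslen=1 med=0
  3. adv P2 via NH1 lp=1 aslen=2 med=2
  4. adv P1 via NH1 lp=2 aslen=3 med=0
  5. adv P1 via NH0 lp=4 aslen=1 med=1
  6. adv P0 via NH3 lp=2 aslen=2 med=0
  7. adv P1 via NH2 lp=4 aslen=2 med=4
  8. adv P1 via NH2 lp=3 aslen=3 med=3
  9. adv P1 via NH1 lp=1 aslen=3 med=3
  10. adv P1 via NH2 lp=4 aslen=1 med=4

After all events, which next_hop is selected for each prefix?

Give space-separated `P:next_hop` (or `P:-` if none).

Op 1: best P0=- P1=NH2 P2=-
Op 2: best P0=- P1=NH2 P2=NH0
Op 3: best P0=- P1=NH2 P2=NH0
Op 4: best P0=- P1=NH2 P2=NH0
Op 5: best P0=- P1=NH0 P2=NH0
Op 6: best P0=NH3 P1=NH0 P2=NH0
Op 7: best P0=NH3 P1=NH0 P2=NH0
Op 8: best P0=NH3 P1=NH0 P2=NH0
Op 9: best P0=NH3 P1=NH0 P2=NH0
Op 10: best P0=NH3 P1=NH0 P2=NH0

Answer: P0:NH3 P1:NH0 P2:NH0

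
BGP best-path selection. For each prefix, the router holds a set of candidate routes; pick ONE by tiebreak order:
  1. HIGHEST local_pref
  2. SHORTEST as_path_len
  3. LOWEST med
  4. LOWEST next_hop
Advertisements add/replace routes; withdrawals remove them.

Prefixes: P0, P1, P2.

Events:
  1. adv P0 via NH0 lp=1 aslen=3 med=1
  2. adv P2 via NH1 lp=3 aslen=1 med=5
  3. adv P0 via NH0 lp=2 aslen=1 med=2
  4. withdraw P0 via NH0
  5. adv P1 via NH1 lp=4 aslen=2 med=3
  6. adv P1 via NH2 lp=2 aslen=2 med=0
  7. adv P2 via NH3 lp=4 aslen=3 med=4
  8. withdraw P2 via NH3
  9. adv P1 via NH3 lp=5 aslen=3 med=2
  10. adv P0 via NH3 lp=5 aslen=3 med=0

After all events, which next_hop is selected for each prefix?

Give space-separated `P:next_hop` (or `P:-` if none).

Answer: P0:NH3 P1:NH3 P2:NH1

Derivation:
Op 1: best P0=NH0 P1=- P2=-
Op 2: best P0=NH0 P1=- P2=NH1
Op 3: best P0=NH0 P1=- P2=NH1
Op 4: best P0=- P1=- P2=NH1
Op 5: best P0=- P1=NH1 P2=NH1
Op 6: best P0=- P1=NH1 P2=NH1
Op 7: best P0=- P1=NH1 P2=NH3
Op 8: best P0=- P1=NH1 P2=NH1
Op 9: best P0=- P1=NH3 P2=NH1
Op 10: best P0=NH3 P1=NH3 P2=NH1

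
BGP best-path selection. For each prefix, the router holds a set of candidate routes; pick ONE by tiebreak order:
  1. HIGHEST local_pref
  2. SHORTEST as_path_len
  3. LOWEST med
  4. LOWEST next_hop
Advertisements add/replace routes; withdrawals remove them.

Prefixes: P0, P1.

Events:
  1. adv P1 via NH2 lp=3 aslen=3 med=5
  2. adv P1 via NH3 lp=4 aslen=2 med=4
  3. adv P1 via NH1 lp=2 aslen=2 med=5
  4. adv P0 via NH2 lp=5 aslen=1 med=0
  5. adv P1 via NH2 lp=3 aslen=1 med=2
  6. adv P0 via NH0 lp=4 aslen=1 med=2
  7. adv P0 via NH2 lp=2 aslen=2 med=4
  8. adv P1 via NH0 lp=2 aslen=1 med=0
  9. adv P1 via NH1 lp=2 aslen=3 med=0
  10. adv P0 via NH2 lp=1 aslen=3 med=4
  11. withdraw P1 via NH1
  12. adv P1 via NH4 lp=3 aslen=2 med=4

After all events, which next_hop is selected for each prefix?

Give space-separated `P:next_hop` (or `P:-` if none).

Op 1: best P0=- P1=NH2
Op 2: best P0=- P1=NH3
Op 3: best P0=- P1=NH3
Op 4: best P0=NH2 P1=NH3
Op 5: best P0=NH2 P1=NH3
Op 6: best P0=NH2 P1=NH3
Op 7: best P0=NH0 P1=NH3
Op 8: best P0=NH0 P1=NH3
Op 9: best P0=NH0 P1=NH3
Op 10: best P0=NH0 P1=NH3
Op 11: best P0=NH0 P1=NH3
Op 12: best P0=NH0 P1=NH3

Answer: P0:NH0 P1:NH3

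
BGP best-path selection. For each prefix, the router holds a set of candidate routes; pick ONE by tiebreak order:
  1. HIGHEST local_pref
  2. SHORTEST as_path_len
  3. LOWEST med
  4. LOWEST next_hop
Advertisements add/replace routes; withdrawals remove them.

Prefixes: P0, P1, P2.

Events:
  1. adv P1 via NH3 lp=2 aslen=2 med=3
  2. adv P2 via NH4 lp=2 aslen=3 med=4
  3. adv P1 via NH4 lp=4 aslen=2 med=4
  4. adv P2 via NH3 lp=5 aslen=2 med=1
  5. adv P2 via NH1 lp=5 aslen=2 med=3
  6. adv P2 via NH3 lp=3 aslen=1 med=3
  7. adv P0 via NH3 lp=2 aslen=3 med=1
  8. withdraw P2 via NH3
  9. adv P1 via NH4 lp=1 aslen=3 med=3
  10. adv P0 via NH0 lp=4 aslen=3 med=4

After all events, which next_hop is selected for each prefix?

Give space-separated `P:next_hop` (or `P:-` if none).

Op 1: best P0=- P1=NH3 P2=-
Op 2: best P0=- P1=NH3 P2=NH4
Op 3: best P0=- P1=NH4 P2=NH4
Op 4: best P0=- P1=NH4 P2=NH3
Op 5: best P0=- P1=NH4 P2=NH3
Op 6: best P0=- P1=NH4 P2=NH1
Op 7: best P0=NH3 P1=NH4 P2=NH1
Op 8: best P0=NH3 P1=NH4 P2=NH1
Op 9: best P0=NH3 P1=NH3 P2=NH1
Op 10: best P0=NH0 P1=NH3 P2=NH1

Answer: P0:NH0 P1:NH3 P2:NH1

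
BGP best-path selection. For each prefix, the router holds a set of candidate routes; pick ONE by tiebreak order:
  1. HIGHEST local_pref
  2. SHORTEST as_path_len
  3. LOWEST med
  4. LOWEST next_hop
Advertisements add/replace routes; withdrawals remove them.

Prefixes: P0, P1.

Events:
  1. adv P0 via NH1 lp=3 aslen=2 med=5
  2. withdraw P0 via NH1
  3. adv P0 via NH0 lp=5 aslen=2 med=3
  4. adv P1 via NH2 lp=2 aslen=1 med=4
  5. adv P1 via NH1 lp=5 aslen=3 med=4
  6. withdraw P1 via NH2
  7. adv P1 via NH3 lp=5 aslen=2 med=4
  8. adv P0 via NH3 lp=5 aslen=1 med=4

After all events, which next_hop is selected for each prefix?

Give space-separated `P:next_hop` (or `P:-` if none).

Op 1: best P0=NH1 P1=-
Op 2: best P0=- P1=-
Op 3: best P0=NH0 P1=-
Op 4: best P0=NH0 P1=NH2
Op 5: best P0=NH0 P1=NH1
Op 6: best P0=NH0 P1=NH1
Op 7: best P0=NH0 P1=NH3
Op 8: best P0=NH3 P1=NH3

Answer: P0:NH3 P1:NH3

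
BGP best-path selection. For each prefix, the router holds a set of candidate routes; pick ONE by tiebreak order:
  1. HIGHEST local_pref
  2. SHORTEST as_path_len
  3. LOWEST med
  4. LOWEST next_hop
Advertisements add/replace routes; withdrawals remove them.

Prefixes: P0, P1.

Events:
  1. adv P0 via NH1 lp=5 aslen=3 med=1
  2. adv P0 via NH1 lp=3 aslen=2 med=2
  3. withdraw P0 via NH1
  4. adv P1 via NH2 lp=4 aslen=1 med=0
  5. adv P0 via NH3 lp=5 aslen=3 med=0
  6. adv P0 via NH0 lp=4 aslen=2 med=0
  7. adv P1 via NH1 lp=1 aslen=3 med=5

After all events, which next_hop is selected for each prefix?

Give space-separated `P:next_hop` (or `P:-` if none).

Answer: P0:NH3 P1:NH2

Derivation:
Op 1: best P0=NH1 P1=-
Op 2: best P0=NH1 P1=-
Op 3: best P0=- P1=-
Op 4: best P0=- P1=NH2
Op 5: best P0=NH3 P1=NH2
Op 6: best P0=NH3 P1=NH2
Op 7: best P0=NH3 P1=NH2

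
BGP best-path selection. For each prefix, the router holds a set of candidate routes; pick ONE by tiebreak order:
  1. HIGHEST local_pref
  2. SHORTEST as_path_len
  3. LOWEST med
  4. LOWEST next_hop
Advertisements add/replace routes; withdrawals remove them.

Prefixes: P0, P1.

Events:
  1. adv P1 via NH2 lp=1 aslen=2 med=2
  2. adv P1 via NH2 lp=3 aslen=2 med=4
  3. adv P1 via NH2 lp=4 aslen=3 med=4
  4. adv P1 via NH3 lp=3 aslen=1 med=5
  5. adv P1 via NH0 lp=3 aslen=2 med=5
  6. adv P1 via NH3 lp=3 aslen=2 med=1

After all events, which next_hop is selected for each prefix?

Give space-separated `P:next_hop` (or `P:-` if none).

Op 1: best P0=- P1=NH2
Op 2: best P0=- P1=NH2
Op 3: best P0=- P1=NH2
Op 4: best P0=- P1=NH2
Op 5: best P0=- P1=NH2
Op 6: best P0=- P1=NH2

Answer: P0:- P1:NH2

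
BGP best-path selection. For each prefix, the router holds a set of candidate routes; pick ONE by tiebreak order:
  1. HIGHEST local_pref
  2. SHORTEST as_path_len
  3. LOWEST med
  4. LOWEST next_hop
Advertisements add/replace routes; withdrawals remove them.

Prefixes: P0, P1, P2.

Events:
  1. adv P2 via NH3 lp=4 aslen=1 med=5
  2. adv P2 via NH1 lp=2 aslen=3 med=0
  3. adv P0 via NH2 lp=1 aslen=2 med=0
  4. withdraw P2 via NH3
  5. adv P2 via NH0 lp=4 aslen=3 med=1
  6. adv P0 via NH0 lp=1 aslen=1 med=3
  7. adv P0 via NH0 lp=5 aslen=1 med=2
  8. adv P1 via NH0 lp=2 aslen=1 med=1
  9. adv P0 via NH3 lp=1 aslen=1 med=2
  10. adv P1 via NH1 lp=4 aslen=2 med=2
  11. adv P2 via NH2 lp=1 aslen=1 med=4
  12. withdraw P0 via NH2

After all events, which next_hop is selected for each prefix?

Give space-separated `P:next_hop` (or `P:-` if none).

Op 1: best P0=- P1=- P2=NH3
Op 2: best P0=- P1=- P2=NH3
Op 3: best P0=NH2 P1=- P2=NH3
Op 4: best P0=NH2 P1=- P2=NH1
Op 5: best P0=NH2 P1=- P2=NH0
Op 6: best P0=NH0 P1=- P2=NH0
Op 7: best P0=NH0 P1=- P2=NH0
Op 8: best P0=NH0 P1=NH0 P2=NH0
Op 9: best P0=NH0 P1=NH0 P2=NH0
Op 10: best P0=NH0 P1=NH1 P2=NH0
Op 11: best P0=NH0 P1=NH1 P2=NH0
Op 12: best P0=NH0 P1=NH1 P2=NH0

Answer: P0:NH0 P1:NH1 P2:NH0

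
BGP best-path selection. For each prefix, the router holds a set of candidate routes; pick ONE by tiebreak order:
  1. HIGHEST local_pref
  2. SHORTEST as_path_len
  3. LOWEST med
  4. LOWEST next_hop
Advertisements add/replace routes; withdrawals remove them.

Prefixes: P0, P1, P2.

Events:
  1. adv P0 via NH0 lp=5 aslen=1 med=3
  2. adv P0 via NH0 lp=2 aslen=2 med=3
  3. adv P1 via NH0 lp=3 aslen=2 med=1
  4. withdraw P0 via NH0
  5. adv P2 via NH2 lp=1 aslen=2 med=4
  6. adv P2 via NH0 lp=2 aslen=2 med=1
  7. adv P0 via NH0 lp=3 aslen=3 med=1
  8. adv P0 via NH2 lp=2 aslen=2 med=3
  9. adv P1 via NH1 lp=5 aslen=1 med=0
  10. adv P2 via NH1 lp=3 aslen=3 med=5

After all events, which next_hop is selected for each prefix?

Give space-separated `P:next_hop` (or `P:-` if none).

Op 1: best P0=NH0 P1=- P2=-
Op 2: best P0=NH0 P1=- P2=-
Op 3: best P0=NH0 P1=NH0 P2=-
Op 4: best P0=- P1=NH0 P2=-
Op 5: best P0=- P1=NH0 P2=NH2
Op 6: best P0=- P1=NH0 P2=NH0
Op 7: best P0=NH0 P1=NH0 P2=NH0
Op 8: best P0=NH0 P1=NH0 P2=NH0
Op 9: best P0=NH0 P1=NH1 P2=NH0
Op 10: best P0=NH0 P1=NH1 P2=NH1

Answer: P0:NH0 P1:NH1 P2:NH1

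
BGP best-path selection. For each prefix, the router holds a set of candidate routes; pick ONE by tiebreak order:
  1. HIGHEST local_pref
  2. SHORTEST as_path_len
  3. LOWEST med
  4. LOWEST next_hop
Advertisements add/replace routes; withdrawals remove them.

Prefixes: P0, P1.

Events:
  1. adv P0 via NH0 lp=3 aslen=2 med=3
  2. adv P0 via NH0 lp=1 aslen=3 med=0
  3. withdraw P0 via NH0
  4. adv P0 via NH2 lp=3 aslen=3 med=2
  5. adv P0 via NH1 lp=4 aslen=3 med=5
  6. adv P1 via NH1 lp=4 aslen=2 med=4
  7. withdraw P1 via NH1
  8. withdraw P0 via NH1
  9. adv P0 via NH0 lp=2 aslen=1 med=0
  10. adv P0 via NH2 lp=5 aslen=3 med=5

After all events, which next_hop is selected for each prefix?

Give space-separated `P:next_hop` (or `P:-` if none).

Answer: P0:NH2 P1:-

Derivation:
Op 1: best P0=NH0 P1=-
Op 2: best P0=NH0 P1=-
Op 3: best P0=- P1=-
Op 4: best P0=NH2 P1=-
Op 5: best P0=NH1 P1=-
Op 6: best P0=NH1 P1=NH1
Op 7: best P0=NH1 P1=-
Op 8: best P0=NH2 P1=-
Op 9: best P0=NH2 P1=-
Op 10: best P0=NH2 P1=-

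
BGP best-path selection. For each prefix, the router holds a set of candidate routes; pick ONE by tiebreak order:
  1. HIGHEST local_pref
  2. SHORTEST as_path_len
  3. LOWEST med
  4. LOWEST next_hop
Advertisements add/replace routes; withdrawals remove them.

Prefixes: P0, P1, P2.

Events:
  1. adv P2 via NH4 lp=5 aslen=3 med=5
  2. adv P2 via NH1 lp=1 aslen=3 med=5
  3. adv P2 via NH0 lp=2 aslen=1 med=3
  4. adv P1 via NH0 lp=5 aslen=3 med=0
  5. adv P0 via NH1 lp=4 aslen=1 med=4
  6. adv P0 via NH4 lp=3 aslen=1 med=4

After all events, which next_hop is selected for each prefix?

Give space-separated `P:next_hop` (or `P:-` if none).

Answer: P0:NH1 P1:NH0 P2:NH4

Derivation:
Op 1: best P0=- P1=- P2=NH4
Op 2: best P0=- P1=- P2=NH4
Op 3: best P0=- P1=- P2=NH4
Op 4: best P0=- P1=NH0 P2=NH4
Op 5: best P0=NH1 P1=NH0 P2=NH4
Op 6: best P0=NH1 P1=NH0 P2=NH4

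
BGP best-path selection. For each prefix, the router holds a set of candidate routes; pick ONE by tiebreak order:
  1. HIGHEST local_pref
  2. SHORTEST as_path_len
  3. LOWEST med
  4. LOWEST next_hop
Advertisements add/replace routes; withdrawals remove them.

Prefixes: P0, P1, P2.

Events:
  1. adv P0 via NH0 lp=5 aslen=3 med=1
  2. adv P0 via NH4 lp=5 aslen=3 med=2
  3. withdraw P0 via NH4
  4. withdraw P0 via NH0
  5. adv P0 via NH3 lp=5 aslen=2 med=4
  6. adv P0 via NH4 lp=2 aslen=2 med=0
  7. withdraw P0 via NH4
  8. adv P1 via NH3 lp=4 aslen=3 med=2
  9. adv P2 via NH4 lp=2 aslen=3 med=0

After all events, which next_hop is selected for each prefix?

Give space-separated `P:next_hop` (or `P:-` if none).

Answer: P0:NH3 P1:NH3 P2:NH4

Derivation:
Op 1: best P0=NH0 P1=- P2=-
Op 2: best P0=NH0 P1=- P2=-
Op 3: best P0=NH0 P1=- P2=-
Op 4: best P0=- P1=- P2=-
Op 5: best P0=NH3 P1=- P2=-
Op 6: best P0=NH3 P1=- P2=-
Op 7: best P0=NH3 P1=- P2=-
Op 8: best P0=NH3 P1=NH3 P2=-
Op 9: best P0=NH3 P1=NH3 P2=NH4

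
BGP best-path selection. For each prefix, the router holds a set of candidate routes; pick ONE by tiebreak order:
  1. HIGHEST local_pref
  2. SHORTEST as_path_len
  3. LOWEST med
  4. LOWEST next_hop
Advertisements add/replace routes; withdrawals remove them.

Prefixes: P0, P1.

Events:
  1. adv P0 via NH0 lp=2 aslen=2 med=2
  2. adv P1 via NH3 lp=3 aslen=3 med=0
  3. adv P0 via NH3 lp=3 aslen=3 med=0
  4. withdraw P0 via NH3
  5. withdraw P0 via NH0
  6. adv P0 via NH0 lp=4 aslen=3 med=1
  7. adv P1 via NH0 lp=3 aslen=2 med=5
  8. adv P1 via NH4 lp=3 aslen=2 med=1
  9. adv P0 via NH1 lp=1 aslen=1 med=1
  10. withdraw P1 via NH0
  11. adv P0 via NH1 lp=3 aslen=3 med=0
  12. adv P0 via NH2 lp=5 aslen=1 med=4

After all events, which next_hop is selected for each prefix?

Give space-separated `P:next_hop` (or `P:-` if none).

Op 1: best P0=NH0 P1=-
Op 2: best P0=NH0 P1=NH3
Op 3: best P0=NH3 P1=NH3
Op 4: best P0=NH0 P1=NH3
Op 5: best P0=- P1=NH3
Op 6: best P0=NH0 P1=NH3
Op 7: best P0=NH0 P1=NH0
Op 8: best P0=NH0 P1=NH4
Op 9: best P0=NH0 P1=NH4
Op 10: best P0=NH0 P1=NH4
Op 11: best P0=NH0 P1=NH4
Op 12: best P0=NH2 P1=NH4

Answer: P0:NH2 P1:NH4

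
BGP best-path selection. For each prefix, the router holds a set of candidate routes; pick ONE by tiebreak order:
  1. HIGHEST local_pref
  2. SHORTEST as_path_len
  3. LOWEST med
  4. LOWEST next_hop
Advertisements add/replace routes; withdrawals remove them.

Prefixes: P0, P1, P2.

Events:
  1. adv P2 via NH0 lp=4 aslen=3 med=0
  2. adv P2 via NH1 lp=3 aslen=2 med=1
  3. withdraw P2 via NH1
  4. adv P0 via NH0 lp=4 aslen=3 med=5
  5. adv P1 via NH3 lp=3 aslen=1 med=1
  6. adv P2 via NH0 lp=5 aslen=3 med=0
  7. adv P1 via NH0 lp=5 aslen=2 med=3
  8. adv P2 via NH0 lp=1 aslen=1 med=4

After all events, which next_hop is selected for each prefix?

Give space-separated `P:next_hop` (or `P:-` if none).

Answer: P0:NH0 P1:NH0 P2:NH0

Derivation:
Op 1: best P0=- P1=- P2=NH0
Op 2: best P0=- P1=- P2=NH0
Op 3: best P0=- P1=- P2=NH0
Op 4: best P0=NH0 P1=- P2=NH0
Op 5: best P0=NH0 P1=NH3 P2=NH0
Op 6: best P0=NH0 P1=NH3 P2=NH0
Op 7: best P0=NH0 P1=NH0 P2=NH0
Op 8: best P0=NH0 P1=NH0 P2=NH0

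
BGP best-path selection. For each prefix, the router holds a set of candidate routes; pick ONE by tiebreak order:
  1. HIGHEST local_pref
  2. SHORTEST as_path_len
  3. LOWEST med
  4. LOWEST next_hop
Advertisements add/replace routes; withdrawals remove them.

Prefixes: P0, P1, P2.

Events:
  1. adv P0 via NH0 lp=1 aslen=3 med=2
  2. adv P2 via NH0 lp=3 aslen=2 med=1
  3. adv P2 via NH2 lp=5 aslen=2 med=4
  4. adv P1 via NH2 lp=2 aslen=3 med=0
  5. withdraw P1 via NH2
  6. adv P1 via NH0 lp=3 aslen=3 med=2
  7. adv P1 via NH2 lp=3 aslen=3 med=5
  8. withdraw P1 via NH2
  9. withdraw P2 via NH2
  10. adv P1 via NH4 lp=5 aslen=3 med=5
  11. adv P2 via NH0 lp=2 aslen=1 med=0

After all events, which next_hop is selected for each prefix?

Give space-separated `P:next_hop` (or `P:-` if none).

Answer: P0:NH0 P1:NH4 P2:NH0

Derivation:
Op 1: best P0=NH0 P1=- P2=-
Op 2: best P0=NH0 P1=- P2=NH0
Op 3: best P0=NH0 P1=- P2=NH2
Op 4: best P0=NH0 P1=NH2 P2=NH2
Op 5: best P0=NH0 P1=- P2=NH2
Op 6: best P0=NH0 P1=NH0 P2=NH2
Op 7: best P0=NH0 P1=NH0 P2=NH2
Op 8: best P0=NH0 P1=NH0 P2=NH2
Op 9: best P0=NH0 P1=NH0 P2=NH0
Op 10: best P0=NH0 P1=NH4 P2=NH0
Op 11: best P0=NH0 P1=NH4 P2=NH0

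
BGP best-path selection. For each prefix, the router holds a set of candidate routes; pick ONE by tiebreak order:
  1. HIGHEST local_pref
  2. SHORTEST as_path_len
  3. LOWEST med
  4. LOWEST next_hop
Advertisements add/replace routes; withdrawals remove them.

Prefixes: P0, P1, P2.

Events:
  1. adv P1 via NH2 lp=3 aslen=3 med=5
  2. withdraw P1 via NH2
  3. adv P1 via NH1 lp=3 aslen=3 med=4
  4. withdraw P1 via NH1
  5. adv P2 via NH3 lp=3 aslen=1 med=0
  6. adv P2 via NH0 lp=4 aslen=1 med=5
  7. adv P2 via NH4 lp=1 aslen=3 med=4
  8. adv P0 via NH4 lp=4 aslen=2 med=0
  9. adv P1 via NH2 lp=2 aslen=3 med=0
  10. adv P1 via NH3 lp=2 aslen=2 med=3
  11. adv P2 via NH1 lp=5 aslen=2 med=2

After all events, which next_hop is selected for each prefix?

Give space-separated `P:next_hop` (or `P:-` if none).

Op 1: best P0=- P1=NH2 P2=-
Op 2: best P0=- P1=- P2=-
Op 3: best P0=- P1=NH1 P2=-
Op 4: best P0=- P1=- P2=-
Op 5: best P0=- P1=- P2=NH3
Op 6: best P0=- P1=- P2=NH0
Op 7: best P0=- P1=- P2=NH0
Op 8: best P0=NH4 P1=- P2=NH0
Op 9: best P0=NH4 P1=NH2 P2=NH0
Op 10: best P0=NH4 P1=NH3 P2=NH0
Op 11: best P0=NH4 P1=NH3 P2=NH1

Answer: P0:NH4 P1:NH3 P2:NH1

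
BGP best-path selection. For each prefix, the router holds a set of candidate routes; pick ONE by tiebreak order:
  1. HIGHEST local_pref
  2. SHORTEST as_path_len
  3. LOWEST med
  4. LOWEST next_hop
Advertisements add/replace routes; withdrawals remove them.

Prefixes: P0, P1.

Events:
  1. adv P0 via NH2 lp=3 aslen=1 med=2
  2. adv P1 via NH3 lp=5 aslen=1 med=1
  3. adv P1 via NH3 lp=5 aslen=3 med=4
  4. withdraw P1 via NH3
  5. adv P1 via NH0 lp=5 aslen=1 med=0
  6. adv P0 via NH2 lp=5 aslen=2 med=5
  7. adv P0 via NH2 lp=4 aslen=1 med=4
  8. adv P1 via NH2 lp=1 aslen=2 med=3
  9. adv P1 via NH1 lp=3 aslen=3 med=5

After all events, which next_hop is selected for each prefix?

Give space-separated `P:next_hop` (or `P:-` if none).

Answer: P0:NH2 P1:NH0

Derivation:
Op 1: best P0=NH2 P1=-
Op 2: best P0=NH2 P1=NH3
Op 3: best P0=NH2 P1=NH3
Op 4: best P0=NH2 P1=-
Op 5: best P0=NH2 P1=NH0
Op 6: best P0=NH2 P1=NH0
Op 7: best P0=NH2 P1=NH0
Op 8: best P0=NH2 P1=NH0
Op 9: best P0=NH2 P1=NH0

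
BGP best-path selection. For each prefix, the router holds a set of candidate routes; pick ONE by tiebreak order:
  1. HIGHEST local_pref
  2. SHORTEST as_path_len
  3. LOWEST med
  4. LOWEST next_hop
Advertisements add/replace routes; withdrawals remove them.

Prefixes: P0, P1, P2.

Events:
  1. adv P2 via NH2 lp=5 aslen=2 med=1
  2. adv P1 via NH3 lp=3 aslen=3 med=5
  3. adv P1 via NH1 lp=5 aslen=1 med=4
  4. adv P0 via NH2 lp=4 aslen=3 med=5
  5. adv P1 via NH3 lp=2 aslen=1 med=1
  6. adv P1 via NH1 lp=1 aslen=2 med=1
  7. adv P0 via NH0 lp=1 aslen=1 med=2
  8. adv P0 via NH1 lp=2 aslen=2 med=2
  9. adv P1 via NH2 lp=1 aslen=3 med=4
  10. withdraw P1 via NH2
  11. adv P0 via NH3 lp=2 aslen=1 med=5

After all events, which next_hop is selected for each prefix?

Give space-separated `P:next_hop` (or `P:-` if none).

Op 1: best P0=- P1=- P2=NH2
Op 2: best P0=- P1=NH3 P2=NH2
Op 3: best P0=- P1=NH1 P2=NH2
Op 4: best P0=NH2 P1=NH1 P2=NH2
Op 5: best P0=NH2 P1=NH1 P2=NH2
Op 6: best P0=NH2 P1=NH3 P2=NH2
Op 7: best P0=NH2 P1=NH3 P2=NH2
Op 8: best P0=NH2 P1=NH3 P2=NH2
Op 9: best P0=NH2 P1=NH3 P2=NH2
Op 10: best P0=NH2 P1=NH3 P2=NH2
Op 11: best P0=NH2 P1=NH3 P2=NH2

Answer: P0:NH2 P1:NH3 P2:NH2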